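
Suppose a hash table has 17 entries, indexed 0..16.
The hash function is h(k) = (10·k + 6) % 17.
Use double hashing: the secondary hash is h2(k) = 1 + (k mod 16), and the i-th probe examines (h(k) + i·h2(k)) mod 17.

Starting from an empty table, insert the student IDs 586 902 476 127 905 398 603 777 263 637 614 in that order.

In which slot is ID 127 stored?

Insert 586: h=1, slot 1 empty -> index 1.
Insert 902: h=16, slot 16 empty -> index 16.
Insert 476: h=6, slot 6 empty -> index 6.
Insert 127: h=1, h2=16, slot 1 occupied -> index 0.
Insert 905: h=12, slot 12 empty -> index 12.
Insert 398: h=8, slot 8 empty -> index 8.
Insert 603: h=1, h2=12, slot 1 occupied -> index 13.
Insert 777: h=7, slot 7 empty -> index 7.
Insert 263: h=1, h2=8, slot 1 occupied -> index 9.
Insert 637: h=1, h2=14, slot 1 occupied -> index 15.
Insert 614: h=9, h2=7, slots 9,16,6,13 occupied -> index 3.
Table: [127, 586, -, 614, -, -, 476, 777, 398, 263, -, -, 905, 603, -, 637, 902]

0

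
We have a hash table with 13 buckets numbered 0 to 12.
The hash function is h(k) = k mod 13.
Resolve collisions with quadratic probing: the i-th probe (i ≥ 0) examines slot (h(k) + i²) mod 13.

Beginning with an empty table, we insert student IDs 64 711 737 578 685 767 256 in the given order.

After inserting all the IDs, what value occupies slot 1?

767

Insert 64: h=12, slot 12 empty => index 12.
Insert 711: h=9, slot 9 empty => index 9.
Insert 737: h=9, slot 9 occupied => index 10.
Insert 578: h=6, slot 6 empty => index 6.
Insert 685: h=9, slots 9,10 occupied => index 0.
Insert 767: h=0, slot 0 occupied => index 1.
Insert 256: h=9, slots 9,10,0 occupied => index 5.
Table: [685, 767, ∅, ∅, ∅, 256, 578, ∅, ∅, 711, 737, ∅, 64]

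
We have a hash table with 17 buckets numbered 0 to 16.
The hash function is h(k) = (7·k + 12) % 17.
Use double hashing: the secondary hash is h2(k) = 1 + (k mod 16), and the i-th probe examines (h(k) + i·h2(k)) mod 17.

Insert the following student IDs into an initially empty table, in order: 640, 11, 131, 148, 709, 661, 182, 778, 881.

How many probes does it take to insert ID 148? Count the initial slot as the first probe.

640: h=4 -> slot 4
11: h=4, h2=12, probe 4,16 -> slot 16
131: h=11 -> slot 11
148: h=11, h2=5, probe 11,16,4,9 -> slot 9
709: h=11, h2=6, probe 11,0 -> slot 0
661: h=15 -> slot 15
182: h=11, h2=7, probe 11,1 -> slot 1
778: h=1, h2=11, probe 1,12 -> slot 12
881: h=8 -> slot 8
Table: [709, 182, -, -, 640, -, -, -, 881, 148, -, 131, 778, -, -, 661, 11]

4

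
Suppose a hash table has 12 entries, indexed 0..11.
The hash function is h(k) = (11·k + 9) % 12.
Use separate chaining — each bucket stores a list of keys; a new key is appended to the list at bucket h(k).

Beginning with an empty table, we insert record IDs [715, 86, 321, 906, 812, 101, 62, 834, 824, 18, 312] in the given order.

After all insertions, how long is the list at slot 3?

Insert 715: h=2, bucket 2 empty -> new chain.
Insert 86: h=7, bucket 7 empty -> new chain.
Insert 321: h=0, bucket 0 empty -> new chain.
Insert 906: h=3, bucket 3 empty -> new chain.
Insert 812: h=1, bucket 1 empty -> new chain.
Insert 101: h=4, bucket 4 empty -> new chain.
Insert 62: h=7, bucket 7 nonempty -> append to chain.
Insert 834: h=3, bucket 3 nonempty -> append to chain.
Insert 824: h=1, bucket 1 nonempty -> append to chain.
Insert 18: h=3, bucket 3 nonempty -> append to chain.
Insert 312: h=9, bucket 9 empty -> new chain.
Final buckets:
0: 321
1: 812 -> 824
2: 715
3: 906 -> 834 -> 18
4: 101
5: —
6: —
7: 86 -> 62
8: —
9: 312
10: —
11: —

3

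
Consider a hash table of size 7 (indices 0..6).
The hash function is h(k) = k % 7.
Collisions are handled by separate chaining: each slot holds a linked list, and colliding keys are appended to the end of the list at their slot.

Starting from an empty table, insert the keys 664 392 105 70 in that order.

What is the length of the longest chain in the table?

3

664 -> bucket 6
392 -> bucket 0
105 -> bucket 0 (collision)
70 -> bucket 0 (collision)
Final buckets:
0: 392 -> 105 -> 70
1: _
2: _
3: _
4: _
5: _
6: 664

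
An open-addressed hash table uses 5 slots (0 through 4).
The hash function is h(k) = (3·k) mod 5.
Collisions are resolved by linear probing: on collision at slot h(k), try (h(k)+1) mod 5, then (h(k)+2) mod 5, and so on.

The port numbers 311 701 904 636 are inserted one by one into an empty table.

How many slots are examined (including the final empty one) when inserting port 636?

311 hashes to 3; slot 3 is free -> place at 3.
701 hashes to 3; 3 taken -> place at 4.
904 hashes to 2; slot 2 is free -> place at 2.
636 hashes to 3; 3,4 taken -> place at 0.
Table: [636, ∅, 904, 311, 701]

3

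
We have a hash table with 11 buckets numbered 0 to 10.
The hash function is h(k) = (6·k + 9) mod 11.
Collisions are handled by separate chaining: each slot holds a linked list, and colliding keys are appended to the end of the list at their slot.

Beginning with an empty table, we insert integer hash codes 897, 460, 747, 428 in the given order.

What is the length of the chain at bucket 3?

Insert 897: h=1, bucket 1 empty -> new chain.
Insert 460: h=8, bucket 8 empty -> new chain.
Insert 747: h=3, bucket 3 empty -> new chain.
Insert 428: h=3, bucket 3 nonempty -> append to chain.
Final buckets:
0: .
1: 897
2: .
3: 747 -> 428
4: .
5: .
6: .
7: .
8: 460
9: .
10: .

2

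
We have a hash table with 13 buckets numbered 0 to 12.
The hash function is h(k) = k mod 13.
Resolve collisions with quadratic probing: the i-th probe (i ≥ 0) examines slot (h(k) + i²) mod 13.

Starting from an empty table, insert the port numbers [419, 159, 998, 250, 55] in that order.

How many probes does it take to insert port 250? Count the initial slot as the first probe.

419: h=3 -> slot 3
159: h=3, probe 3,4 -> slot 4
998: h=10 -> slot 10
250: h=3, probe 3,4,7 -> slot 7
55: h=3, probe 3,4,7,12 -> slot 12
Table: [_, _, _, 419, 159, _, _, 250, _, _, 998, _, 55]

3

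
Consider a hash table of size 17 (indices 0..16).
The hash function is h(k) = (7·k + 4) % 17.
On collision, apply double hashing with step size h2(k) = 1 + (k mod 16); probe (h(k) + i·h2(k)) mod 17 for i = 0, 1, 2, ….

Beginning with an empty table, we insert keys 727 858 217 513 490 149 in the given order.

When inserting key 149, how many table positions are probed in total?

727 hashes to 10; slot 10 is free => place at 10.
858 hashes to 9; slot 9 is free => place at 9.
217 hashes to 10, h2=10; 10 taken => place at 3.
513 hashes to 8; slot 8 is free => place at 8.
490 hashes to 0; slot 0 is free => place at 0.
149 hashes to 10, h2=6; 10 taken => place at 16.
Table: [490, _, _, 217, _, _, _, _, 513, 858, 727, _, _, _, _, _, 149]

2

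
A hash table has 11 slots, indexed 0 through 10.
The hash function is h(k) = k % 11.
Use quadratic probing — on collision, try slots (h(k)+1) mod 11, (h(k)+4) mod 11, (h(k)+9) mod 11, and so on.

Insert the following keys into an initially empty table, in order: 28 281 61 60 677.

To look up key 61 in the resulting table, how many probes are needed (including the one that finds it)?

3

28: h=6 -> slot 6
281: h=6, probe 6,7 -> slot 7
61: h=6, probe 6,7,10 -> slot 10
60: h=5 -> slot 5
677: h=6, probe 6,7,10,4 -> slot 4
Table: [_, _, _, _, 677, 60, 28, 281, _, _, 61]
Lookup 61: h=6, probe 6,7,10 → found at 10.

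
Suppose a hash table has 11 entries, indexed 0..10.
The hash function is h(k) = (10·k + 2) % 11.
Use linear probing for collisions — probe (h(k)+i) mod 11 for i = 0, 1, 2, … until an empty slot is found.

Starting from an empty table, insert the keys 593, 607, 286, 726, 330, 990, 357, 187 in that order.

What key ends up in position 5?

593 hashes to 3; slot 3 is free -> place at 3.
607 hashes to 0; slot 0 is free -> place at 0.
286 hashes to 2; slot 2 is free -> place at 2.
726 hashes to 2; 2,3 taken -> place at 4.
330 hashes to 2; 2,3,4 taken -> place at 5.
990 hashes to 2; 2,3,4,5 taken -> place at 6.
357 hashes to 8; slot 8 is free -> place at 8.
187 hashes to 2; 2,3,4,5,6 taken -> place at 7.
Table: [607, ∅, 286, 593, 726, 330, 990, 187, 357, ∅, ∅]

330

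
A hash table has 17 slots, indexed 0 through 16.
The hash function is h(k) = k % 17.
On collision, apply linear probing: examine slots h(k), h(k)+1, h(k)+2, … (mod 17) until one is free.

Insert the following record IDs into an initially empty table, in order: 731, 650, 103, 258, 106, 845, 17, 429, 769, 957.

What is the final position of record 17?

731 hashes to 0; slot 0 is free → place at 0.
650 hashes to 4; slot 4 is free → place at 4.
103 hashes to 1; slot 1 is free → place at 1.
258 hashes to 3; slot 3 is free → place at 3.
106 hashes to 4; 4 taken → place at 5.
845 hashes to 12; slot 12 is free → place at 12.
17 hashes to 0; 0,1 taken → place at 2.
429 hashes to 4; 4,5 taken → place at 6.
769 hashes to 4; 4,5,6 taken → place at 7.
957 hashes to 5; 5,6,7 taken → place at 8.
Table: [731, 103, 17, 258, 650, 106, 429, 769, 957, _, _, _, 845, _, _, _, _]

2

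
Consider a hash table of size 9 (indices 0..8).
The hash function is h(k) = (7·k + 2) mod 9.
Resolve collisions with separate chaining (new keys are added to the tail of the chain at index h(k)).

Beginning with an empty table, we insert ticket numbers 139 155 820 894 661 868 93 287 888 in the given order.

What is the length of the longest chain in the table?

Insert 139: h=3, bucket 3 empty → new chain.
Insert 155: h=7, bucket 7 empty → new chain.
Insert 820: h=0, bucket 0 empty → new chain.
Insert 894: h=5, bucket 5 empty → new chain.
Insert 661: h=3, bucket 3 nonempty → append to chain.
Insert 868: h=3, bucket 3 nonempty → append to chain.
Insert 93: h=5, bucket 5 nonempty → append to chain.
Insert 287: h=4, bucket 4 empty → new chain.
Insert 888: h=8, bucket 8 empty → new chain.
Final buckets:
0: 820
1: ∅
2: ∅
3: 139 -> 661 -> 868
4: 287
5: 894 -> 93
6: ∅
7: 155
8: 888

3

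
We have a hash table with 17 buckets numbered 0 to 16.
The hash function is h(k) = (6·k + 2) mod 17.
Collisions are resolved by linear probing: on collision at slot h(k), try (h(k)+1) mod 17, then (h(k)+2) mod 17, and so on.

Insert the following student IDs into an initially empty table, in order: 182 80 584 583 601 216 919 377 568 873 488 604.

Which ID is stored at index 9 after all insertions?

919

182 hashes to 6; slot 6 is free => place at 6.
80 hashes to 6; 6 taken => place at 7.
584 hashes to 4; slot 4 is free => place at 4.
583 hashes to 15; slot 15 is free => place at 15.
601 hashes to 4; 4 taken => place at 5.
216 hashes to 6; 6,7 taken => place at 8.
919 hashes to 8; 8 taken => place at 9.
377 hashes to 3; slot 3 is free => place at 3.
568 hashes to 10; slot 10 is free => place at 10.
873 hashes to 4; 4,5,6,7,8,9,10 taken => place at 11.
488 hashes to 6; 6,7,8,9,10,11 taken => place at 12.
604 hashes to 5; 5,6,7,8,9,10,11,12 taken => place at 13.
Table: [∅, ∅, ∅, 377, 584, 601, 182, 80, 216, 919, 568, 873, 488, 604, ∅, 583, ∅]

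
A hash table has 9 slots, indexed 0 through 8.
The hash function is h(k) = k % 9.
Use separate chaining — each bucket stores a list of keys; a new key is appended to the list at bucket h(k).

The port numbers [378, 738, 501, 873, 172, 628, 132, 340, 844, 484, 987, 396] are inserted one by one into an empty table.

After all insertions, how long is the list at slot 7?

4

Insert 378: h=0, bucket 0 empty → new chain.
Insert 738: h=0, bucket 0 nonempty → append to chain.
Insert 501: h=6, bucket 6 empty → new chain.
Insert 873: h=0, bucket 0 nonempty → append to chain.
Insert 172: h=1, bucket 1 empty → new chain.
Insert 628: h=7, bucket 7 empty → new chain.
Insert 132: h=6, bucket 6 nonempty → append to chain.
Insert 340: h=7, bucket 7 nonempty → append to chain.
Insert 844: h=7, bucket 7 nonempty → append to chain.
Insert 484: h=7, bucket 7 nonempty → append to chain.
Insert 987: h=6, bucket 6 nonempty → append to chain.
Insert 396: h=0, bucket 0 nonempty → append to chain.
Final buckets:
0: 378 -> 738 -> 873 -> 396
1: 172
2: —
3: —
4: —
5: —
6: 501 -> 132 -> 987
7: 628 -> 340 -> 844 -> 484
8: —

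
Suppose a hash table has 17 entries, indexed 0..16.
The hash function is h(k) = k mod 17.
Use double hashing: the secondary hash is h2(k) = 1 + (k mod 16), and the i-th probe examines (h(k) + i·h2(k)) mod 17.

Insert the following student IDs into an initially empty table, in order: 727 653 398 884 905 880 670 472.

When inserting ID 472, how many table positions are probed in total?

4

Insert 727: h=13, slot 13 empty -> index 13.
Insert 653: h=7, slot 7 empty -> index 7.
Insert 398: h=7, h2=15, slot 7 occupied -> index 5.
Insert 884: h=0, slot 0 empty -> index 0.
Insert 905: h=4, slot 4 empty -> index 4.
Insert 880: h=13, h2=1, slot 13 occupied -> index 14.
Insert 670: h=7, h2=15, slots 7,5 occupied -> index 3.
Insert 472: h=13, h2=9, slots 13,5,14 occupied -> index 6.
Table: [884, ., ., 670, 905, 398, 472, 653, ., ., ., ., ., 727, 880, ., .]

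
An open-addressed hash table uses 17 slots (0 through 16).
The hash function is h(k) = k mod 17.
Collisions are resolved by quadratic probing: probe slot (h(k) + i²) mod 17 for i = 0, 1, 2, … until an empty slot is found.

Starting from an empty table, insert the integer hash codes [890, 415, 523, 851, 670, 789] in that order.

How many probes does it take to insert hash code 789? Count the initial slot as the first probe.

890: h=6 → slot 6
415: h=7 → slot 7
523: h=13 → slot 13
851: h=1 → slot 1
670: h=7, probe 7,8 → slot 8
789: h=7, probe 7,8,11 → slot 11
Table: [., 851, ., ., ., ., 890, 415, 670, ., ., 789, ., 523, ., ., .]

3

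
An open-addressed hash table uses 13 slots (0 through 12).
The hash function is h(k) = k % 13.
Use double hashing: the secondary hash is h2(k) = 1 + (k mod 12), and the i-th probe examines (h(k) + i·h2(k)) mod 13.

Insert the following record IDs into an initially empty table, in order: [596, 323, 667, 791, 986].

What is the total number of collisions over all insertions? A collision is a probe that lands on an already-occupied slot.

4

596: h=11 -> slot 11
323: h=11, h2=12, probe 11,10 -> slot 10
667: h=4 -> slot 4
791: h=11, h2=12, probe 11,10,9 -> slot 9
986: h=11, h2=3, probe 11,1 -> slot 1
Table: [_, 986, _, _, 667, _, _, _, _, 791, 323, 596, _]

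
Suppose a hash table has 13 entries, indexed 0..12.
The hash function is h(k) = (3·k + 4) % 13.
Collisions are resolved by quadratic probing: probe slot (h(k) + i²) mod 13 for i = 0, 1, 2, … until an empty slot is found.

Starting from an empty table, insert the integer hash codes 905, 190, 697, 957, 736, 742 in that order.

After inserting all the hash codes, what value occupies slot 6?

697

Insert 905: h=2, slot 2 empty -> index 2.
Insert 190: h=2, slot 2 occupied -> index 3.
Insert 697: h=2, slots 2,3 occupied -> index 6.
Insert 957: h=2, slots 2,3,6 occupied -> index 11.
Insert 736: h=2, slots 2,3,6,11 occupied -> index 5.
Insert 742: h=7, slot 7 empty -> index 7.
Table: [_, _, 905, 190, _, 736, 697, 742, _, _, _, 957, _]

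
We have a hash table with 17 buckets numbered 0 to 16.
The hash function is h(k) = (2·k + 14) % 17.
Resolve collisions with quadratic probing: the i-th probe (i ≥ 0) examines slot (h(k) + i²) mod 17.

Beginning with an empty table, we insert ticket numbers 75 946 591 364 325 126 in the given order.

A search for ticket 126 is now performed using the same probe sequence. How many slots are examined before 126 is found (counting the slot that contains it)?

3

Insert 75: h=11, slot 11 empty → index 11.
Insert 946: h=2, slot 2 empty → index 2.
Insert 591: h=6, slot 6 empty → index 6.
Insert 364: h=11, slot 11 occupied → index 12.
Insert 325: h=1, slot 1 empty → index 1.
Insert 126: h=11, slots 11,12 occupied → index 15.
Table: [-, 325, 946, -, -, -, 591, -, -, -, -, 75, 364, -, -, 126, -]
Lookup 126: h=11, probe 11,12,15 → found at 15.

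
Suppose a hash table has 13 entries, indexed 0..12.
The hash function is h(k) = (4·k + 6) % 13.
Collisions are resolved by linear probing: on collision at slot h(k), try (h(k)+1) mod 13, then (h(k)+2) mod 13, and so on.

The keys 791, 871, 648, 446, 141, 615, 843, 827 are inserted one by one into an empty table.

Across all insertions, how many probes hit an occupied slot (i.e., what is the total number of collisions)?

10

791 hashes to 11; slot 11 is free → place at 11.
871 hashes to 6; slot 6 is free → place at 6.
648 hashes to 11; 11 taken → place at 12.
446 hashes to 9; slot 9 is free → place at 9.
141 hashes to 11; 11,12 taken → place at 0.
615 hashes to 9; 9 taken → place at 10.
843 hashes to 11; 11,12,0 taken → place at 1.
827 hashes to 12; 12,0,1 taken → place at 2.
Table: [141, 843, 827, ., ., ., 871, ., ., 446, 615, 791, 648]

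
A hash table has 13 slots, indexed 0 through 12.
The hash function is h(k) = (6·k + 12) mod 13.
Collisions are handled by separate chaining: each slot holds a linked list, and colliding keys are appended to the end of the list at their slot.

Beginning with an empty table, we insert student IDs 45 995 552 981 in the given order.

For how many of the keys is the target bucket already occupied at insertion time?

45 -> bucket 9
995 -> bucket 2
552 -> bucket 9 (collision)
981 -> bucket 9 (collision)
Final buckets:
0: .
1: .
2: 995
3: .
4: .
5: .
6: .
7: .
8: .
9: 45 -> 552 -> 981
10: .
11: .
12: .

2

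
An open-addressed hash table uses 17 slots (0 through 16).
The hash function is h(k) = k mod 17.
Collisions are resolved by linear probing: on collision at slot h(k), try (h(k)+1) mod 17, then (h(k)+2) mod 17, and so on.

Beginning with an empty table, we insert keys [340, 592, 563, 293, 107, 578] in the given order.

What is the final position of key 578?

1

340 hashes to 0; slot 0 is free → place at 0.
592 hashes to 14; slot 14 is free → place at 14.
563 hashes to 2; slot 2 is free → place at 2.
293 hashes to 4; slot 4 is free → place at 4.
107 hashes to 5; slot 5 is free → place at 5.
578 hashes to 0; 0 taken → place at 1.
Table: [340, 578, 563, ∅, 293, 107, ∅, ∅, ∅, ∅, ∅, ∅, ∅, ∅, 592, ∅, ∅]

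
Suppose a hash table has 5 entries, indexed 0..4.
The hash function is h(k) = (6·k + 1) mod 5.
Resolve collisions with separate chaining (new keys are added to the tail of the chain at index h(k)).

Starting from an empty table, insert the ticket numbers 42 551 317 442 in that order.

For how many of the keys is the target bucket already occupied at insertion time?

Insert 42: h=3, bucket 3 empty -> new chain.
Insert 551: h=2, bucket 2 empty -> new chain.
Insert 317: h=3, bucket 3 nonempty -> append to chain.
Insert 442: h=3, bucket 3 nonempty -> append to chain.
Final buckets:
0: -
1: -
2: 551
3: 42 -> 317 -> 442
4: -

2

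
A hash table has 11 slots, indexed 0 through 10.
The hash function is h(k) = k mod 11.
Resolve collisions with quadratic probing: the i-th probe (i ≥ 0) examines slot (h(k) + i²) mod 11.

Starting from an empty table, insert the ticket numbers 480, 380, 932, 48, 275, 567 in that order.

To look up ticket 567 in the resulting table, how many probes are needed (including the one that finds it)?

3

Insert 480: h=7, slot 7 empty → index 7.
Insert 380: h=6, slot 6 empty → index 6.
Insert 932: h=8, slot 8 empty → index 8.
Insert 48: h=4, slot 4 empty → index 4.
Insert 275: h=0, slot 0 empty → index 0.
Insert 567: h=6, slots 6,7 occupied → index 10.
Table: [275, ∅, ∅, ∅, 48, ∅, 380, 480, 932, ∅, 567]
Lookup 567: h=6, probe 6,7,10 → found at 10.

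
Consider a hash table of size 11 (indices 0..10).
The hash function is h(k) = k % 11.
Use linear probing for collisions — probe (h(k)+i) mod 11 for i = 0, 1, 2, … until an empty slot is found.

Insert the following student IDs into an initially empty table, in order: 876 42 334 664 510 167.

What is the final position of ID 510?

Insert 876: h=7, slot 7 empty -> index 7.
Insert 42: h=9, slot 9 empty -> index 9.
Insert 334: h=4, slot 4 empty -> index 4.
Insert 664: h=4, slot 4 occupied -> index 5.
Insert 510: h=4, slots 4,5 occupied -> index 6.
Insert 167: h=2, slot 2 empty -> index 2.
Table: [—, —, 167, —, 334, 664, 510, 876, —, 42, —]

6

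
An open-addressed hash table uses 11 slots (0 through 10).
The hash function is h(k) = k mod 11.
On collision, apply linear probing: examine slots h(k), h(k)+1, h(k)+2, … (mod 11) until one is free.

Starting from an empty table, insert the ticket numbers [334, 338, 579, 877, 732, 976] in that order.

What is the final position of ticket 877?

Insert 334: h=4, slot 4 empty -> index 4.
Insert 338: h=8, slot 8 empty -> index 8.
Insert 579: h=7, slot 7 empty -> index 7.
Insert 877: h=8, slot 8 occupied -> index 9.
Insert 732: h=6, slot 6 empty -> index 6.
Insert 976: h=8, slots 8,9 occupied -> index 10.
Table: [_, _, _, _, 334, _, 732, 579, 338, 877, 976]

9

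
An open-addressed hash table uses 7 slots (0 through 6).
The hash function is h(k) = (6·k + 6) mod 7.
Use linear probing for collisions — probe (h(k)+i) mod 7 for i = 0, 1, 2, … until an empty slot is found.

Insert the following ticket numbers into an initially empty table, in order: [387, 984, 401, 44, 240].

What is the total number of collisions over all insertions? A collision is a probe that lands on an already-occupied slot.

6

387: h=4 => slot 4
984: h=2 => slot 2
401: h=4, probe 4,5 => slot 5
44: h=4, probe 4,5,6 => slot 6
240: h=4, probe 4,5,6,0 => slot 0
Table: [240, ∅, 984, ∅, 387, 401, 44]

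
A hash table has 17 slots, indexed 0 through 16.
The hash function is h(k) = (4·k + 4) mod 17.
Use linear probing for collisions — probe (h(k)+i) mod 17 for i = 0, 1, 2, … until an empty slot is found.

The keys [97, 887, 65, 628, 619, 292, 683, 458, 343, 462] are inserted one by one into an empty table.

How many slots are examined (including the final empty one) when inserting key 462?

8

Insert 97: h=1, slot 1 empty => index 1.
Insert 887: h=16, slot 16 empty => index 16.
Insert 65: h=9, slot 9 empty => index 9.
Insert 628: h=0, slot 0 empty => index 0.
Insert 619: h=15, slot 15 empty => index 15.
Insert 292: h=16, slots 16,0,1 occupied => index 2.
Insert 683: h=16, slots 16,0,1,2 occupied => index 3.
Insert 458: h=0, slots 0,1,2,3 occupied => index 4.
Insert 343: h=16, slots 16,0,1,2,3,4 occupied => index 5.
Insert 462: h=16, slots 16,0,1,2,3,4,5 occupied => index 6.
Table: [628, 97, 292, 683, 458, 343, 462, —, —, 65, —, —, —, —, —, 619, 887]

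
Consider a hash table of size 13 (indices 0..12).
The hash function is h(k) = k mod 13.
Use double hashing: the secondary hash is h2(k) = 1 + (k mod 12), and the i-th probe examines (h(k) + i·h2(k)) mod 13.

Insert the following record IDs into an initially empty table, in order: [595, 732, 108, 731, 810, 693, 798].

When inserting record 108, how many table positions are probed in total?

595: h=10 → slot 10
732: h=4 → slot 4
108: h=4, h2=1, probe 4,5 → slot 5
731: h=3 → slot 3
810: h=4, h2=7, probe 4,11 → slot 11
693: h=4, h2=10, probe 4,1 → slot 1
798: h=5, h2=7, probe 5,12 → slot 12
Table: [_, 693, _, 731, 732, 108, _, _, _, _, 595, 810, 798]

2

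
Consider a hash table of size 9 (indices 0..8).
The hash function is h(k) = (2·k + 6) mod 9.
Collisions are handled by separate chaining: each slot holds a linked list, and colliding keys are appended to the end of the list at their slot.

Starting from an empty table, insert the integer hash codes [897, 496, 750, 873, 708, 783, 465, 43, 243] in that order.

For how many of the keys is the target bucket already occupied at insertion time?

4

897 → bucket 0
496 → bucket 8
750 → bucket 3
873 → bucket 6
708 → bucket 0 (collision)
783 → bucket 6 (collision)
465 → bucket 0 (collision)
43 → bucket 2
243 → bucket 6 (collision)
Final buckets:
0: 897 -> 708 -> 465
1: -
2: 43
3: 750
4: -
5: -
6: 873 -> 783 -> 243
7: -
8: 496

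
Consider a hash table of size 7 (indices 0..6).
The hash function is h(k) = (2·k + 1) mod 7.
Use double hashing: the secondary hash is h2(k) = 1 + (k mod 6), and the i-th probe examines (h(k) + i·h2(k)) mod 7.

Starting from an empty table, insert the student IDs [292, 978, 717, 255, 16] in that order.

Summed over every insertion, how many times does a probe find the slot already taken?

4

Insert 292: h=4, slot 4 empty → index 4.
Insert 978: h=4, h2=1, slot 4 occupied → index 5.
Insert 717: h=0, slot 0 empty → index 0.
Insert 255: h=0, h2=4, slots 0,4 occupied → index 1.
Insert 16: h=5, h2=5, slot 5 occupied → index 3.
Table: [717, 255, -, 16, 292, 978, -]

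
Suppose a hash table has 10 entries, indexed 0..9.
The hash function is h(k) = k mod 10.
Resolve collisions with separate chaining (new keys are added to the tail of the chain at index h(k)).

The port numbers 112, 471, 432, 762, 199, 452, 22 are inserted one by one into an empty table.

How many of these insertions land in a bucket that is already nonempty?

112 -> bucket 2
471 -> bucket 1
432 -> bucket 2 (collision)
762 -> bucket 2 (collision)
199 -> bucket 9
452 -> bucket 2 (collision)
22 -> bucket 2 (collision)
Final buckets:
0: .
1: 471
2: 112 -> 432 -> 762 -> 452 -> 22
3: .
4: .
5: .
6: .
7: .
8: .
9: 199

4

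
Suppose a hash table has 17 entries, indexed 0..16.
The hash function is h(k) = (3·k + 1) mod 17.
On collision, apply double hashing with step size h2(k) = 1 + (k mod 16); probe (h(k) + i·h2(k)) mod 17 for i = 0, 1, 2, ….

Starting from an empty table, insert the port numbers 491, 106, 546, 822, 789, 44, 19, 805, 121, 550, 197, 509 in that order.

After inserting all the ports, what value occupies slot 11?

19

491: h=12 → slot 12
106: h=13 → slot 13
546: h=7 → slot 7
822: h=2 → slot 2
789: h=5 → slot 5
44: h=14 → slot 14
19: h=7, h2=4, probe 7,11 → slot 11
805: h=2, h2=6, probe 2,8 → slot 8
121: h=7, h2=10, probe 7,0 → slot 0
550: h=2, h2=7, probe 2,9 → slot 9
197: h=14, h2=6, probe 14,3 → slot 3
509: h=15 → slot 15
Table: [121, -, 822, 197, -, 789, -, 546, 805, 550, -, 19, 491, 106, 44, 509, -]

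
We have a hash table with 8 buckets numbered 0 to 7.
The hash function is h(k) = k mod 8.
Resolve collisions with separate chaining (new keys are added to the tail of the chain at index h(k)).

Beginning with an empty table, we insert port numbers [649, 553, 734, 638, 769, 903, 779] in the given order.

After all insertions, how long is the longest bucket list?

Insert 649: h=1, bucket 1 empty → new chain.
Insert 553: h=1, bucket 1 nonempty → append to chain.
Insert 734: h=6, bucket 6 empty → new chain.
Insert 638: h=6, bucket 6 nonempty → append to chain.
Insert 769: h=1, bucket 1 nonempty → append to chain.
Insert 903: h=7, bucket 7 empty → new chain.
Insert 779: h=3, bucket 3 empty → new chain.
Final buckets:
0: .
1: 649 -> 553 -> 769
2: .
3: 779
4: .
5: .
6: 734 -> 638
7: 903

3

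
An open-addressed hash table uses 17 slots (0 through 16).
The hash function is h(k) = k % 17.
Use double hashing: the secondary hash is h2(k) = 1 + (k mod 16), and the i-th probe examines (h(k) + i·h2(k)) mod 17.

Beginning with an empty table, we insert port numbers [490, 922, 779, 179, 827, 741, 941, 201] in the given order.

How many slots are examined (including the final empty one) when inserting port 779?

490 hashes to 14; slot 14 is free → place at 14.
922 hashes to 4; slot 4 is free → place at 4.
779 hashes to 14, h2=12; 14 taken → place at 9.
179 hashes to 9, h2=4; 9 taken → place at 13.
827 hashes to 11; slot 11 is free → place at 11.
741 hashes to 10; slot 10 is free → place at 10.
941 hashes to 6; slot 6 is free → place at 6.
201 hashes to 14, h2=10; 14 taken → place at 7.
Table: [., ., ., ., 922, ., 941, 201, ., 779, 741, 827, ., 179, 490, ., .]

2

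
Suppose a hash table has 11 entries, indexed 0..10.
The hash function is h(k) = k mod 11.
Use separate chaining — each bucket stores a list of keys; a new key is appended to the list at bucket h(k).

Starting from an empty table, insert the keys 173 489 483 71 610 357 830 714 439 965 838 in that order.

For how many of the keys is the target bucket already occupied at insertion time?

7

173 -> bucket 8
489 -> bucket 5
483 -> bucket 10
71 -> bucket 5 (collision)
610 -> bucket 5 (collision)
357 -> bucket 5 (collision)
830 -> bucket 5 (collision)
714 -> bucket 10 (collision)
439 -> bucket 10 (collision)
965 -> bucket 8 (collision)
838 -> bucket 2
Final buckets:
0: _
1: _
2: 838
3: _
4: _
5: 489 -> 71 -> 610 -> 357 -> 830
6: _
7: _
8: 173 -> 965
9: _
10: 483 -> 714 -> 439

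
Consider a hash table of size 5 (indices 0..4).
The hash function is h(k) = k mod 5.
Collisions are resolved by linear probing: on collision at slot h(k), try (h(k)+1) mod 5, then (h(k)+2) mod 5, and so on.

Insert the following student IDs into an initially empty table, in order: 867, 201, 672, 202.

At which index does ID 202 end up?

867: h=2 -> slot 2
201: h=1 -> slot 1
672: h=2, probe 2,3 -> slot 3
202: h=2, probe 2,3,4 -> slot 4
Table: [_, 201, 867, 672, 202]

4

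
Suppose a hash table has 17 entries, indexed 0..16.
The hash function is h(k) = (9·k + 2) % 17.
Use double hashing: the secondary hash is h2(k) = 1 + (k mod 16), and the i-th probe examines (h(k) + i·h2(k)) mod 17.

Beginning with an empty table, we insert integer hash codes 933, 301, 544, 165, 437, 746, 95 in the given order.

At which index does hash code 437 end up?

Insert 933: h=1, slot 1 empty → index 1.
Insert 301: h=8, slot 8 empty → index 8.
Insert 544: h=2, slot 2 empty → index 2.
Insert 165: h=8, h2=6, slot 8 occupied → index 14.
Insert 437: h=8, h2=6, slots 8,14 occupied → index 3.
Insert 746: h=1, h2=11, slot 1 occupied → index 12.
Insert 95: h=7, slot 7 empty → index 7.
Table: [., 933, 544, 437, ., ., ., 95, 301, ., ., ., 746, ., 165, ., .]

3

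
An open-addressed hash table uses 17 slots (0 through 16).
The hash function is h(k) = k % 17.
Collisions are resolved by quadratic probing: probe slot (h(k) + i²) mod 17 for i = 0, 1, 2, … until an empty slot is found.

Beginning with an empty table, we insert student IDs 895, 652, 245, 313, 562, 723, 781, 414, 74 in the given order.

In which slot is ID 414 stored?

895: h=11 -> slot 11
652: h=6 -> slot 6
245: h=7 -> slot 7
313: h=7, probe 7,8 -> slot 8
562: h=1 -> slot 1
723: h=9 -> slot 9
781: h=16 -> slot 16
414: h=6, probe 6,7,10 -> slot 10
74: h=6, probe 6,7,10,15 -> slot 15
Table: [-, 562, -, -, -, -, 652, 245, 313, 723, 414, 895, -, -, -, 74, 781]

10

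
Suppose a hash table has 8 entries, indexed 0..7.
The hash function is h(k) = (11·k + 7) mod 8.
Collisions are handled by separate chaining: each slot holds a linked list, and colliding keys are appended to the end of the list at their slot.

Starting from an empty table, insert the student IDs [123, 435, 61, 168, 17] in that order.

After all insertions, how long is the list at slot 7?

1

123 -> bucket 0
435 -> bucket 0 (collision)
61 -> bucket 6
168 -> bucket 7
17 -> bucket 2
Final buckets:
0: 123 -> 435
1: ∅
2: 17
3: ∅
4: ∅
5: ∅
6: 61
7: 168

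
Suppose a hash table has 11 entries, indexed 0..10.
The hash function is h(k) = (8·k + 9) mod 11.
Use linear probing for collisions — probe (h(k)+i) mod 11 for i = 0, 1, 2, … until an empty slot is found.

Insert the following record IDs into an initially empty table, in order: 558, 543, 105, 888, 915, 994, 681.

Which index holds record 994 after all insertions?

558: h=7 → slot 7
543: h=8 → slot 8
105: h=2 → slot 2
888: h=7, probe 7,8,9 → slot 9
915: h=3 → slot 3
994: h=8, probe 8,9,10 → slot 10
681: h=1 → slot 1
Table: [_, 681, 105, 915, _, _, _, 558, 543, 888, 994]

10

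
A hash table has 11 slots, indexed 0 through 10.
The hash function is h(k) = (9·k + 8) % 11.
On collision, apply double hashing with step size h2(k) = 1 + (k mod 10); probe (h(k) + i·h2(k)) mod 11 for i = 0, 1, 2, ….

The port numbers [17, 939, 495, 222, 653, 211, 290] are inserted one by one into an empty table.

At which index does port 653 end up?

17: h=7 → slot 7
939: h=0 → slot 0
495: h=8 → slot 8
222: h=4 → slot 4
653: h=0, h2=4, probe 0,4,8,1 → slot 1
211: h=4, h2=2, probe 4,6 → slot 6
290: h=0, h2=1, probe 0,1,2 → slot 2
Table: [939, 653, 290, _, 222, _, 211, 17, 495, _, _]

1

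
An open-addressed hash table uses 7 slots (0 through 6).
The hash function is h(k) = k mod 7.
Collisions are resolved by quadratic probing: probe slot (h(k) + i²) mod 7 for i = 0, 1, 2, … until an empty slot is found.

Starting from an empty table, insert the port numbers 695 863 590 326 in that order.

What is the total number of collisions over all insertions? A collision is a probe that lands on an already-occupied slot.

3

Insert 695: h=2, slot 2 empty → index 2.
Insert 863: h=2, slot 2 occupied → index 3.
Insert 590: h=2, slots 2,3 occupied → index 6.
Insert 326: h=4, slot 4 empty → index 4.
Table: [_, _, 695, 863, 326, _, 590]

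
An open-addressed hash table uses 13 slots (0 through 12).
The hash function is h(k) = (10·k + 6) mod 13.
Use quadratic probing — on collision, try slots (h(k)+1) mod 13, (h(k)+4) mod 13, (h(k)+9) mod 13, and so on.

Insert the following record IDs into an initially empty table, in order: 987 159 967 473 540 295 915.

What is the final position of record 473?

5

987 hashes to 9; slot 9 is free => place at 9.
159 hashes to 10; slot 10 is free => place at 10.
967 hashes to 4; slot 4 is free => place at 4.
473 hashes to 4; 4 taken => place at 5.
540 hashes to 11; slot 11 is free => place at 11.
295 hashes to 5; 5 taken => place at 6.
915 hashes to 4; 4,5 taken => place at 8.
Table: [∅, ∅, ∅, ∅, 967, 473, 295, ∅, 915, 987, 159, 540, ∅]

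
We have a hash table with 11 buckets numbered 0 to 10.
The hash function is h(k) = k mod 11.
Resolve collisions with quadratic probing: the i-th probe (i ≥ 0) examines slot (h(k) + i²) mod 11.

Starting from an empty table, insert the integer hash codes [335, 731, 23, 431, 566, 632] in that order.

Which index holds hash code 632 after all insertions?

Insert 335: h=5, slot 5 empty → index 5.
Insert 731: h=5, slot 5 occupied → index 6.
Insert 23: h=1, slot 1 empty → index 1.
Insert 431: h=2, slot 2 empty → index 2.
Insert 566: h=5, slots 5,6 occupied → index 9.
Insert 632: h=5, slots 5,6,9 occupied → index 3.
Table: [., 23, 431, 632, ., 335, 731, ., ., 566, .]

3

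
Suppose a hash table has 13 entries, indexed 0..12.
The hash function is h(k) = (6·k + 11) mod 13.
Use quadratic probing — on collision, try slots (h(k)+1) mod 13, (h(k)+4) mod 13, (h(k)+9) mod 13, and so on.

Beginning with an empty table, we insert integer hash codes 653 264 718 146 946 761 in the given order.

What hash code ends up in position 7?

653: h=3 => slot 3
264: h=9 => slot 9
718: h=3, probe 3,4 => slot 4
146: h=3, probe 3,4,7 => slot 7
946: h=6 => slot 6
761: h=1 => slot 1
Table: [—, 761, —, 653, 718, —, 946, 146, —, 264, —, —, —]

146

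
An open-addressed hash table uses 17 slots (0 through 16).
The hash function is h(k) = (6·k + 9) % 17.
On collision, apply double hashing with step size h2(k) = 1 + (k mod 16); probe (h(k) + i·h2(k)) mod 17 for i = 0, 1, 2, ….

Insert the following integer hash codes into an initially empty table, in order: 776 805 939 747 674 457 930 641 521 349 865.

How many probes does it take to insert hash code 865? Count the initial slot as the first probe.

776: h=7 -> slot 7
805: h=11 -> slot 11
939: h=16 -> slot 16
747: h=3 -> slot 3
674: h=7, h2=3, probe 7,10 -> slot 10
457: h=14 -> slot 14
930: h=13 -> slot 13
641: h=13, h2=2, probe 13,15 -> slot 15
521: h=7, h2=10, probe 7,0 -> slot 0
349: h=12 -> slot 12
865: h=14, h2=2, probe 14,16,1 -> slot 1
Table: [521, 865, —, 747, —, —, —, 776, —, —, 674, 805, 349, 930, 457, 641, 939]

3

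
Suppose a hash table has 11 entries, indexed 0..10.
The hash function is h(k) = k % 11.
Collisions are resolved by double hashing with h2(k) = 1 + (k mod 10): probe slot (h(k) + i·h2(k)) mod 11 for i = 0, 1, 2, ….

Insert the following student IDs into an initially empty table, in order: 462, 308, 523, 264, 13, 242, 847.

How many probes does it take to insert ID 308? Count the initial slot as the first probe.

2

462 hashes to 0; slot 0 is free => place at 0.
308 hashes to 0, h2=9; 0 taken => place at 9.
523 hashes to 6; slot 6 is free => place at 6.
264 hashes to 0, h2=5; 0 taken => place at 5.
13 hashes to 2; slot 2 is free => place at 2.
242 hashes to 0, h2=3; 0 taken => place at 3.
847 hashes to 0, h2=8; 0 taken => place at 8.
Table: [462, ∅, 13, 242, ∅, 264, 523, ∅, 847, 308, ∅]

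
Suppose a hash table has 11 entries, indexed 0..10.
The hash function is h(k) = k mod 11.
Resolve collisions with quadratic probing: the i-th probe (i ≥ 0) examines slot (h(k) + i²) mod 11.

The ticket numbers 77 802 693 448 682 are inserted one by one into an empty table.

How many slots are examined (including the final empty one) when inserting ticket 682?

77 hashes to 0; slot 0 is free => place at 0.
802 hashes to 10; slot 10 is free => place at 10.
693 hashes to 0; 0 taken => place at 1.
448 hashes to 8; slot 8 is free => place at 8.
682 hashes to 0; 0,1 taken => place at 4.
Table: [77, 693, ∅, ∅, 682, ∅, ∅, ∅, 448, ∅, 802]

3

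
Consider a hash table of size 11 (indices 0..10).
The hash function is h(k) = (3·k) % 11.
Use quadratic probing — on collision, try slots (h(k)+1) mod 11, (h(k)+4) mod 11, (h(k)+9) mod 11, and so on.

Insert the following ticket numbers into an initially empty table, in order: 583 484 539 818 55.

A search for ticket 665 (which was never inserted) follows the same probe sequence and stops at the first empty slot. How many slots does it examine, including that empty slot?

2

Insert 583: h=0, slot 0 empty => index 0.
Insert 484: h=0, slot 0 occupied => index 1.
Insert 539: h=0, slots 0,1 occupied => index 4.
Insert 818: h=1, slot 1 occupied => index 2.
Insert 55: h=0, slots 0,1,4 occupied => index 9.
Table: [583, 484, 818, ∅, 539, ∅, ∅, ∅, ∅, 55, ∅]
Lookup 665: h=4, probe 4,5 → slot 5 empty, not found.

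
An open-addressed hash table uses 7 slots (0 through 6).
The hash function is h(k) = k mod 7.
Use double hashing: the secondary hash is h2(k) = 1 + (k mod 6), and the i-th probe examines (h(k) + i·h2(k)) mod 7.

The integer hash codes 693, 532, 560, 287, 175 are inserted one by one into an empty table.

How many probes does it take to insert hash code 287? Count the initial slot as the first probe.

693: h=0 → slot 0
532: h=0, h2=5, probe 0,5 → slot 5
560: h=0, h2=3, probe 0,3 → slot 3
287: h=0, h2=6, probe 0,6 → slot 6
175: h=0, h2=2, probe 0,2 → slot 2
Table: [693, —, 175, 560, —, 532, 287]

2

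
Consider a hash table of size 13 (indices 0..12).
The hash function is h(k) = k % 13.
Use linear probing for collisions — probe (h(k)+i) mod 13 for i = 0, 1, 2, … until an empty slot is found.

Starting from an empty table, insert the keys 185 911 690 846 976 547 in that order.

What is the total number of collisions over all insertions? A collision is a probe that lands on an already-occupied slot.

185 hashes to 3; slot 3 is free => place at 3.
911 hashes to 1; slot 1 is free => place at 1.
690 hashes to 1; 1 taken => place at 2.
846 hashes to 1; 1,2,3 taken => place at 4.
976 hashes to 1; 1,2,3,4 taken => place at 5.
547 hashes to 1; 1,2,3,4,5 taken => place at 6.
Table: [., 911, 690, 185, 846, 976, 547, ., ., ., ., ., .]

13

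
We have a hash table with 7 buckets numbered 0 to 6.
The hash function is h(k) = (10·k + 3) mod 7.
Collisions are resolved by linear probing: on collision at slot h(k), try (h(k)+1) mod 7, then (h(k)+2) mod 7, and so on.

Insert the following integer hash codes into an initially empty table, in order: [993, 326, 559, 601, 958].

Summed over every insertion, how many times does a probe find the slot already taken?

Insert 993: h=0, slot 0 empty -> index 0.
Insert 326: h=1, slot 1 empty -> index 1.
Insert 559: h=0, slots 0,1 occupied -> index 2.
Insert 601: h=0, slots 0,1,2 occupied -> index 3.
Insert 958: h=0, slots 0,1,2,3 occupied -> index 4.
Table: [993, 326, 559, 601, 958, -, -]

9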